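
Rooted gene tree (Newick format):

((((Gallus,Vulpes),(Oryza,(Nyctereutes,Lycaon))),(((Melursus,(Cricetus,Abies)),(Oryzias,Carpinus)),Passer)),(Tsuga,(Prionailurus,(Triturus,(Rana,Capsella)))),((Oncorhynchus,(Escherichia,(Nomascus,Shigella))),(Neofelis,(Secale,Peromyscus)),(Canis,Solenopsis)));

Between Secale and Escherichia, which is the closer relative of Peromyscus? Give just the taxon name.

The MRCA of Peromyscus and Secale subtends (Secale,Peromyscus) (2 taxa).
The MRCA of Peromyscus and Escherichia subtends ((Oncorhynchus,(Escherichia,(Nomascus,Shigella))),(Neofelis,(Secale,Peromyscus)),(Canis,Solenopsis)) (9 taxa).
The first is nested inside the second, so Peromyscus shares a more recent common ancestor with Secale.

Secale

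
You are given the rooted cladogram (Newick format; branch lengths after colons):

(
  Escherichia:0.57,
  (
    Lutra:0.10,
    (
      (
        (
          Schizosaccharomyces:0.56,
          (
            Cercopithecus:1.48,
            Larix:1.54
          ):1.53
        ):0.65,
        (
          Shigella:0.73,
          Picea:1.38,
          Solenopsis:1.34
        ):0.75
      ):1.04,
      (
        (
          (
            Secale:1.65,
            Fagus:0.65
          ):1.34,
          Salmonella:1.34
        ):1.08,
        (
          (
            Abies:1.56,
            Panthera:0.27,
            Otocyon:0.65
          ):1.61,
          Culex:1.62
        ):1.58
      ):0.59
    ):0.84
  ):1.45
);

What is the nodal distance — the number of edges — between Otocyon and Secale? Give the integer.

6

The MRCA of Otocyon and Secale is the node subtending (((Secale,Fagus),Salmonella),((Abies,Panthera,Otocyon),Culex)).
From Otocyon up to that node: 3 branches. From Secale up to the same node: 3 branches. Total: 3 + 3 = 6.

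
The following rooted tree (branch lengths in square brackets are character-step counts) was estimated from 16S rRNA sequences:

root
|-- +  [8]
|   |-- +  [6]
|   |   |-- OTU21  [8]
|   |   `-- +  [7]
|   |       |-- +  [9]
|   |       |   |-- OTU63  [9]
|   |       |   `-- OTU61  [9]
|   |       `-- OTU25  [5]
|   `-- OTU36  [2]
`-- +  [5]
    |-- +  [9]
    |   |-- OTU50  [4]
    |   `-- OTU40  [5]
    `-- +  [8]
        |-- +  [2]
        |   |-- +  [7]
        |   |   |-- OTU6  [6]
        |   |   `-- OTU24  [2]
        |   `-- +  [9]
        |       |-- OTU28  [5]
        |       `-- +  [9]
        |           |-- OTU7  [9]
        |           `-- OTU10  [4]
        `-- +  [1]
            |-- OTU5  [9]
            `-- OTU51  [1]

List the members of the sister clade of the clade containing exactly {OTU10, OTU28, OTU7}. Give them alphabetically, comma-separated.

The clade containing exactly {OTU10, OTU28, OTU7} attaches to the tree at the node subtending ((OTU6,OTU24),(OTU28,(OTU7,OTU10))).
The other lineage descending from that same node — the sister group — is (OTU6,OTU24); its 2 tips in alphabetical order are the answer.

OTU24, OTU6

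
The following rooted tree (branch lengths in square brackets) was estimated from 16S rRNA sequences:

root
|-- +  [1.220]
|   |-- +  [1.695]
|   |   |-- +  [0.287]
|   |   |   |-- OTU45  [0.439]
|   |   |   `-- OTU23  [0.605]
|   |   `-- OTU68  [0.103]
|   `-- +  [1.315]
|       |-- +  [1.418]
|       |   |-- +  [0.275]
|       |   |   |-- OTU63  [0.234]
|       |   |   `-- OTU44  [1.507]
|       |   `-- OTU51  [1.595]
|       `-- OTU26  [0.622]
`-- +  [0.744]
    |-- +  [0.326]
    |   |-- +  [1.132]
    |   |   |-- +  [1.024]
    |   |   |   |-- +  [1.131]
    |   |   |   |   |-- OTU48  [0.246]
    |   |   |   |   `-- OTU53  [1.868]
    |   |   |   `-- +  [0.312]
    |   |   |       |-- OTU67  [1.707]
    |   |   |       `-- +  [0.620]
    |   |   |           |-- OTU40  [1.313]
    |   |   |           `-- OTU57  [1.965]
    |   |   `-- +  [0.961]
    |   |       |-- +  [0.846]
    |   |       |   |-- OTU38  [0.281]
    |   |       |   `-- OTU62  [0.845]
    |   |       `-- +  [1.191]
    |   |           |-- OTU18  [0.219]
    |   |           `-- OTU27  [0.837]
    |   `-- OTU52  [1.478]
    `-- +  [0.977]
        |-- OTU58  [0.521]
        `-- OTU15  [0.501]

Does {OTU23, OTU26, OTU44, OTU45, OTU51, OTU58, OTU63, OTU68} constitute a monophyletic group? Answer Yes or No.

No

The MRCA of the listed taxa is the root, so the smallest clade containing them is the whole tree.
That clade also contains OTU15, OTU18, OTU27, OTU38, OTU40, OTU48, OTU52, OTU53, OTU57, OTU62, OTU67, which are not in the proposed group, so the group is not monophyletic.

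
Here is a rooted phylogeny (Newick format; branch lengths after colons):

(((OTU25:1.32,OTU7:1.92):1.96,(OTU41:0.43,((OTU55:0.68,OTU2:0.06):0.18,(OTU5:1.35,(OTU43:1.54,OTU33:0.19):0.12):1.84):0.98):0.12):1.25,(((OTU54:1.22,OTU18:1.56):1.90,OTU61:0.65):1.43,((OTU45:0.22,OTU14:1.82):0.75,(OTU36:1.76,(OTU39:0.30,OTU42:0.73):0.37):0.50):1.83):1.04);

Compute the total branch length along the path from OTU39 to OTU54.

The path runs OTU39 → … → MRCA → … → OTU54; the MRCA is the node subtending (((OTU54,OTU18),OTU61),((OTU45,OTU14),(OTU36,(OTU39,OTU42)))).
Branch lengths along that path: 0.30 + 0.37 + 0.50 + 1.83 + 1.43 + 1.90 + 1.22 = 7.55.

7.55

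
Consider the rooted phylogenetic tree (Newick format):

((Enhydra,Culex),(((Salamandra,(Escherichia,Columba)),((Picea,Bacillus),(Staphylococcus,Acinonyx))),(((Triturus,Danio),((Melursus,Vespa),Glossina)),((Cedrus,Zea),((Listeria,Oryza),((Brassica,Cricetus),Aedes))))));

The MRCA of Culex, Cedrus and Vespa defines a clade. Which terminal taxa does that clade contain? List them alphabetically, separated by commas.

Acinonyx, Aedes, Bacillus, Brassica, Cedrus, Columba, Cricetus, Culex, Danio, Enhydra, Escherichia, Glossina, Listeria, Melursus, Oryza, Picea, Salamandra, Staphylococcus, Triturus, Vespa, Zea

Tracing Culex: it sits inside (Enhydra,Culex).
Tracing Cedrus: it sits inside (Cedrus,Zea).
Tracing Vespa: it sits inside (Melursus,Vespa).
The smallest clade enclosing all 3 is the whole tree (their MRCA is the root), so the answer is all 21 tips in alphabetical order.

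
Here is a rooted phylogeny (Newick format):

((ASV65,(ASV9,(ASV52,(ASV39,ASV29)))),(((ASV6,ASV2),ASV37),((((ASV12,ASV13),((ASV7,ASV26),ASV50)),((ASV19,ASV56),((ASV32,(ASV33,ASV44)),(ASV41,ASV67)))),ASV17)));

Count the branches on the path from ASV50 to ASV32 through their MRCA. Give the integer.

7

The MRCA of ASV50 and ASV32 is the node subtending (((ASV12,ASV13),((ASV7,ASV26),ASV50)),((ASV19,ASV56),((ASV32,(ASV33,ASV44)),(ASV41,ASV67)))).
From ASV50 up to that node: 3 branches. From ASV32 up to the same node: 4 branches. Total: 3 + 4 = 7.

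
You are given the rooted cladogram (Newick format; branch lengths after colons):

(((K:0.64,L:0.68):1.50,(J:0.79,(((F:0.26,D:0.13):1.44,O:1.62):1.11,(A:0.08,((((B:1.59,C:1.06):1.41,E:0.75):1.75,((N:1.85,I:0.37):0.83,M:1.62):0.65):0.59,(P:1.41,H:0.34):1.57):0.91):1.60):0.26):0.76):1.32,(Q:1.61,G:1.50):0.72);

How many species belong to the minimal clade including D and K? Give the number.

15

The MRCA of D and K is the node subtending ((K,L),(J,(((F,D),O),(A,((((B,C),E),((N,I),M)),(P,H)))))).
That clade contains 15 terminal taxa: A, B, C, D, E, F, H, I, J, K, L, M, N, O, P.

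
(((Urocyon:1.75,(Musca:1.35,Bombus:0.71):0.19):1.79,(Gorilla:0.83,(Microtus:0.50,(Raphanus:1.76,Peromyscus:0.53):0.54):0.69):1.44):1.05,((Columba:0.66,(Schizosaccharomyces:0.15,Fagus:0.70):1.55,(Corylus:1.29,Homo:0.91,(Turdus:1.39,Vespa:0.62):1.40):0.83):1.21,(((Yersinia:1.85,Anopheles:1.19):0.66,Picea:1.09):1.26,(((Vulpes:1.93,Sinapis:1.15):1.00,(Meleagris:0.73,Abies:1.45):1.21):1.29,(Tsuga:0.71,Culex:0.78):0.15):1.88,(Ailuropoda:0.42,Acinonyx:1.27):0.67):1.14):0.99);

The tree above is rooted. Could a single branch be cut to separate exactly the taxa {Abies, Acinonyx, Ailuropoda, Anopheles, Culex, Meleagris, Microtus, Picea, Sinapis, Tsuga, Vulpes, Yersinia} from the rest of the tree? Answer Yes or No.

The MRCA of the listed taxa is the root, so the smallest clade containing them is the whole tree.
That clade also contains Bombus, Columba, Corylus, Fagus, Gorilla, Homo, Musca, Peromyscus, Raphanus, Schizosaccharomyces, Turdus, Urocyon, Vespa, which are not in the proposed group, so the group is not monophyletic.

No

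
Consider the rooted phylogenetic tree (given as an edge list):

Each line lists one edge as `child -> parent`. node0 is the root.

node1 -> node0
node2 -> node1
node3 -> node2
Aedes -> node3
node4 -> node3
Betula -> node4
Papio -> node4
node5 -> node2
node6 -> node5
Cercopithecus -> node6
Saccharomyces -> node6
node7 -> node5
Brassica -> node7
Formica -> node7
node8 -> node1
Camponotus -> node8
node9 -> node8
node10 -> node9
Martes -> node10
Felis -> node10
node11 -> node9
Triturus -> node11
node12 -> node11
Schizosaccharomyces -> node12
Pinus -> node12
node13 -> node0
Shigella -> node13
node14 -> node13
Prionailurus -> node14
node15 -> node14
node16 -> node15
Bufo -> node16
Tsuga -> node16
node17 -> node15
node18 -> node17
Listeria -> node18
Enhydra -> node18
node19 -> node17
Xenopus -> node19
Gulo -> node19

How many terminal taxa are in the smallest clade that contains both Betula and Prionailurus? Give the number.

The MRCA of Betula and Prionailurus is the root, so the clade is the entire tree.
That clade contains 21 terminal taxa: Aedes, Betula, Brassica, Bufo, Camponotus, Cercopithecus, Enhydra, Felis, Formica, Gulo, Listeria, Martes, Papio, Pinus, Prionailurus, Saccharomyces, Schizosaccharomyces, Shigella, Triturus, Tsuga, Xenopus.

21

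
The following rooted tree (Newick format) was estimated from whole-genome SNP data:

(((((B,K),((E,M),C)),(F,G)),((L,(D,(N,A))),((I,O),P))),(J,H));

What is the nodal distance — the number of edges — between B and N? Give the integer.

9

The MRCA of B and N is the node subtending ((((B,K),((E,M),C)),(F,G)),((L,(D,(N,A))),((I,O),P))).
From B up to that node: 4 branches. From N up to the same node: 5 branches. Total: 4 + 5 = 9.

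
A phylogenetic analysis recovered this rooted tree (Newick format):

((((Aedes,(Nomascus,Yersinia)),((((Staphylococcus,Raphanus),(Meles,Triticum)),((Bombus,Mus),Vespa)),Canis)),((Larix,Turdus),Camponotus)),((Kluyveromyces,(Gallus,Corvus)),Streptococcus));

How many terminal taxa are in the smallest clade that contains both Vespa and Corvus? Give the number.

The MRCA of Vespa and Corvus is the root, so the clade is the entire tree.
That clade contains 18 terminal taxa: Aedes, Bombus, Camponotus, Canis, Corvus, Gallus, Kluyveromyces, Larix, Meles, Mus, Nomascus, Raphanus, Staphylococcus, Streptococcus, Triticum, Turdus, Vespa, Yersinia.

18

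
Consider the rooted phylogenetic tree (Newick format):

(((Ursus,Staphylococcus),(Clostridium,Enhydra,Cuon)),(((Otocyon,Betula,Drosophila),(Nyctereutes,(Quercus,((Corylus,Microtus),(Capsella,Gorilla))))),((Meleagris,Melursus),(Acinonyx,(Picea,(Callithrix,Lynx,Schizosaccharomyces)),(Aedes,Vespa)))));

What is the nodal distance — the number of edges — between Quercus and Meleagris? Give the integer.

The MRCA of Quercus and Meleagris is the node subtending (((Otocyon,Betula,Drosophila),(Nyctereutes,(Quercus,((Corylus,Microtus),(Capsella,Gorilla))))),((Meleagris,Melursus),(Acinonyx,(Picea,(Callithrix,Lynx,Schizosaccharomyces)),(Aedes,Vespa)))).
From Quercus up to that node: 4 branches. From Meleagris up to the same node: 3 branches. Total: 4 + 3 = 7.

7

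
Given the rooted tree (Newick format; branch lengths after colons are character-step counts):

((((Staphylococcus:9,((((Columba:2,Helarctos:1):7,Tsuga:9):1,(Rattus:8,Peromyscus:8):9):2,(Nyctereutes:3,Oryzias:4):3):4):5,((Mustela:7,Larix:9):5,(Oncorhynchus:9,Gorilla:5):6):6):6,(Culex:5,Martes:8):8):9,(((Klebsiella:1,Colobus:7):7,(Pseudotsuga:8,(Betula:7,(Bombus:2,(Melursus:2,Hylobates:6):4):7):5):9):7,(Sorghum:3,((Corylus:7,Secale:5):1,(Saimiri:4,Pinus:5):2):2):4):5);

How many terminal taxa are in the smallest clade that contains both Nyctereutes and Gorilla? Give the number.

The MRCA of Nyctereutes and Gorilla is the node subtending ((Staphylococcus,((((Columba,Helarctos),Tsuga),(Rattus,Peromyscus)),(Nyctereutes,Oryzias))),((Mustela,Larix),(Oncorhynchus,Gorilla))).
That clade contains 12 terminal taxa: Columba, Gorilla, Helarctos, Larix, Mustela, Nyctereutes, Oncorhynchus, Oryzias, Peromyscus, Rattus, Staphylococcus, Tsuga.

12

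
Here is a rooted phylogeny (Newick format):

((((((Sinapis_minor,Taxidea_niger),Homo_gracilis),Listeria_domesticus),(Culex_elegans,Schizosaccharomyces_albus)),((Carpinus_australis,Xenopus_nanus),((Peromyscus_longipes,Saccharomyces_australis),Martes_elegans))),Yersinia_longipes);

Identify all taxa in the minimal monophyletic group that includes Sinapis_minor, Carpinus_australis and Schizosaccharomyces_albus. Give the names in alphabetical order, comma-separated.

Carpinus_australis, Culex_elegans, Homo_gracilis, Listeria_domesticus, Martes_elegans, Peromyscus_longipes, Saccharomyces_australis, Schizosaccharomyces_albus, Sinapis_minor, Taxidea_niger, Xenopus_nanus

Tracing Sinapis_minor: it sits inside (Sinapis_minor,Taxidea_niger).
Tracing Carpinus_australis: it sits inside (Carpinus_australis,Xenopus_nanus).
Tracing Schizosaccharomyces_albus: it sits inside (Culex_elegans,Schizosaccharomyces_albus).
The smallest clade enclosing all 3 is (((((Sinapis_minor,Taxidea_niger),Homo_gracilis),Listeria_domesticus),(Culex_elegans,Schizosaccharomyces_albus)),((Carpinus_australis,Xenopus_nanus),((Peromyscus_longipes,Saccharomyces_australis),Martes_elegans))); the answer is its 11 terminal taxa in alphabetical order.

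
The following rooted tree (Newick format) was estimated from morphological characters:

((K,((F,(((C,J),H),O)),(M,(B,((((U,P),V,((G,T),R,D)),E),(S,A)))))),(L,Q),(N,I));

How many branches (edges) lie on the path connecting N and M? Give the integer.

6

The MRCA of N and M is the root of the tree.
From N up to that node: 2 branches. From M up to the same node: 4 branches. Total: 2 + 4 = 6.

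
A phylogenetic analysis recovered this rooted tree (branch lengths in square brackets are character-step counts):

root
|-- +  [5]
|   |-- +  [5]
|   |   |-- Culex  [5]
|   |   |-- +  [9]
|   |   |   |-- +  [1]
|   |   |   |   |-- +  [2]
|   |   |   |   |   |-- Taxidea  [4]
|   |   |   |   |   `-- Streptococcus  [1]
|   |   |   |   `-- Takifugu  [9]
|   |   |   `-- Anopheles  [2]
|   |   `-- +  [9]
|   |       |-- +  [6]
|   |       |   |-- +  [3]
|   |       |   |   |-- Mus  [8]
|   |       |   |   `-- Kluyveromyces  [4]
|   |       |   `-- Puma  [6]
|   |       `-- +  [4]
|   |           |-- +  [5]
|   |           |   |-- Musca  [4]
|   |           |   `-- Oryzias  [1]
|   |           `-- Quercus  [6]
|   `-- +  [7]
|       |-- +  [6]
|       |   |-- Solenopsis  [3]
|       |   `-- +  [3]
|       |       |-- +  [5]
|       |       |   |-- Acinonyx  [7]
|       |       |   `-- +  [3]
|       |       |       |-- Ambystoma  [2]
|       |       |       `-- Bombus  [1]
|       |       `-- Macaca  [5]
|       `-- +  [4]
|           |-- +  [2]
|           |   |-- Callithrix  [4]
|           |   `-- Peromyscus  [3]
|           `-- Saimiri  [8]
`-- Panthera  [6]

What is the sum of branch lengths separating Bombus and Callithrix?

28

The path runs Bombus → … → MRCA → … → Callithrix; the MRCA is the node subtending ((Solenopsis,((Acinonyx,(Ambystoma,Bombus)),Macaca)),((Callithrix,Peromyscus),Saimiri)).
Branch lengths along that path: 1 + 3 + 5 + 3 + 6 + 4 + 2 + 4 = 28.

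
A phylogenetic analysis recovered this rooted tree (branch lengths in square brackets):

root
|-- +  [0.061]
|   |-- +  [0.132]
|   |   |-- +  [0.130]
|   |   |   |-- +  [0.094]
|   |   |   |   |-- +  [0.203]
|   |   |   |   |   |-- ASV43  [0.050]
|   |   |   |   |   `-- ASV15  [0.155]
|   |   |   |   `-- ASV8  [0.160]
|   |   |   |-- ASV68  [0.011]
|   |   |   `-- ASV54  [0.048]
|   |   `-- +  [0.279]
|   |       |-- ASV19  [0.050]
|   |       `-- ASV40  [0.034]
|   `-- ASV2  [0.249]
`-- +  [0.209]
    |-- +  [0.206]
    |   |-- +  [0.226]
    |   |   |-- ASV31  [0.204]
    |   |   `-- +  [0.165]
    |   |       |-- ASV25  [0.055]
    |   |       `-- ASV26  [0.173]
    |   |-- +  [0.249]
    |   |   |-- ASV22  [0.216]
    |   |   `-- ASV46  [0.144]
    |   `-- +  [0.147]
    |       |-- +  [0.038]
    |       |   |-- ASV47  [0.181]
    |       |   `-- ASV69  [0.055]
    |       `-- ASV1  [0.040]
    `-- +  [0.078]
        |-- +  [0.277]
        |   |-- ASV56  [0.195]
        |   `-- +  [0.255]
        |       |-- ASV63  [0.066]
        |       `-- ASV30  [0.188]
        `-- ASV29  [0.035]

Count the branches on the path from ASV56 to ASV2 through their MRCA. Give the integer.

6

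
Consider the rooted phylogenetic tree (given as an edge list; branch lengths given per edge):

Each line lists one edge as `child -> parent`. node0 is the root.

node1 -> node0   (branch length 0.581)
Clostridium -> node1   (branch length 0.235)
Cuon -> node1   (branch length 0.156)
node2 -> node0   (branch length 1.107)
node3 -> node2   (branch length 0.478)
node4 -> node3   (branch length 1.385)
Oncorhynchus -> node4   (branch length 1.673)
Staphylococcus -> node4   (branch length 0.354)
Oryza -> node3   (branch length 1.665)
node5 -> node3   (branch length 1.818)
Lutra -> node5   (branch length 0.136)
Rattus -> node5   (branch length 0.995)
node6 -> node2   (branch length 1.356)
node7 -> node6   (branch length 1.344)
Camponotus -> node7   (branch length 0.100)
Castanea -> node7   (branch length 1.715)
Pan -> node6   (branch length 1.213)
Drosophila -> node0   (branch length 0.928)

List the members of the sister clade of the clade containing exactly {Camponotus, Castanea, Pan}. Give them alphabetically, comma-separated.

The clade containing exactly {Camponotus, Castanea, Pan} attaches to the tree at the node subtending (((Oncorhynchus,Staphylococcus),Oryza,(Lutra,Rattus)),((Camponotus,Castanea),Pan)).
The other lineage descending from that same node — the sister group — is ((Oncorhynchus,Staphylococcus),Oryza,(Lutra,Rattus)); its 5 tips in alphabetical order are the answer.

Lutra, Oncorhynchus, Oryza, Rattus, Staphylococcus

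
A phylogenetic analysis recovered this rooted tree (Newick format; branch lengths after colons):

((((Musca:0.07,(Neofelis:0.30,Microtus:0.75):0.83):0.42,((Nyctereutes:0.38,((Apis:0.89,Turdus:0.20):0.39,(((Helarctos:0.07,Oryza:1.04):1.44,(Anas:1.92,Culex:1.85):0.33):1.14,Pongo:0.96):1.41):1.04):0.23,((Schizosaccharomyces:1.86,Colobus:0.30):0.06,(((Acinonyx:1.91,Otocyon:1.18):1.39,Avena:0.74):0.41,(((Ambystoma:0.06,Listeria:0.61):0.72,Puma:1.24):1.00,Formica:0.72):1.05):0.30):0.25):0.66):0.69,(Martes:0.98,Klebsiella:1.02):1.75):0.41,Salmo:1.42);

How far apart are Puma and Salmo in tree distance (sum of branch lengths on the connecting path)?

7.02

The path runs Puma → … → MRCA → … → Salmo; the MRCA is the root of the tree.
Branch lengths along that path: 1.24 + 1.00 + 1.05 + 0.30 + 0.25 + 0.66 + 0.69 + 0.41 + 1.42 = 7.02.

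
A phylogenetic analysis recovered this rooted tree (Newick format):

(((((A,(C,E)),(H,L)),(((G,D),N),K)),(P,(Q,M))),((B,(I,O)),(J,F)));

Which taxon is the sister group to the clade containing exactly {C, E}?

A

The clade containing exactly {C, E} attaches to the tree at the node subtending (A,(C,E)).
The other lineage descending from that same node — the sister group — is the single tip A.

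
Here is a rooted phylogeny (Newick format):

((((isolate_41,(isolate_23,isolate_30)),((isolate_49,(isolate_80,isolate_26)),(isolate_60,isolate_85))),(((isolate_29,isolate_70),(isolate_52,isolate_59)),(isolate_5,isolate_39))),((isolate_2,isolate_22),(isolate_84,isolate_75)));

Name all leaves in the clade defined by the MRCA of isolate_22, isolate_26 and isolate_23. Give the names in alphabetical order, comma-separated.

isolate_2, isolate_22, isolate_23, isolate_26, isolate_29, isolate_30, isolate_39, isolate_41, isolate_49, isolate_5, isolate_52, isolate_59, isolate_60, isolate_70, isolate_75, isolate_80, isolate_84, isolate_85

Tracing isolate_22: it sits inside (isolate_2,isolate_22).
Tracing isolate_26: it sits inside (isolate_80,isolate_26).
Tracing isolate_23: it sits inside (isolate_23,isolate_30).
The smallest clade enclosing all 3 is the whole tree (their MRCA is the root), so the answer is all 18 tips in alphabetical order.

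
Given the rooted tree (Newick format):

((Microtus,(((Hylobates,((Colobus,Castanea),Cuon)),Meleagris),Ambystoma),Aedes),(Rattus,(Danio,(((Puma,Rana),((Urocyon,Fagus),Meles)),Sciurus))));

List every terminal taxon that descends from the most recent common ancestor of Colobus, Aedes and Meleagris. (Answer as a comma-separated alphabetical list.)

Aedes, Ambystoma, Castanea, Colobus, Cuon, Hylobates, Meleagris, Microtus

Tracing Colobus: it sits inside (Colobus,Castanea).
Tracing Aedes: it sits inside (Microtus,(((Hylobates,((Colobus,Castanea),Cuon)),Meleagris),Ambystoma),Aedes).
Tracing Meleagris: it sits inside ((Hylobates,((Colobus,Castanea),Cuon)),Meleagris).
The smallest clade enclosing all 3 is (Microtus,(((Hylobates,((Colobus,Castanea),Cuon)),Meleagris),Ambystoma),Aedes); the answer is its 8 terminal taxa in alphabetical order.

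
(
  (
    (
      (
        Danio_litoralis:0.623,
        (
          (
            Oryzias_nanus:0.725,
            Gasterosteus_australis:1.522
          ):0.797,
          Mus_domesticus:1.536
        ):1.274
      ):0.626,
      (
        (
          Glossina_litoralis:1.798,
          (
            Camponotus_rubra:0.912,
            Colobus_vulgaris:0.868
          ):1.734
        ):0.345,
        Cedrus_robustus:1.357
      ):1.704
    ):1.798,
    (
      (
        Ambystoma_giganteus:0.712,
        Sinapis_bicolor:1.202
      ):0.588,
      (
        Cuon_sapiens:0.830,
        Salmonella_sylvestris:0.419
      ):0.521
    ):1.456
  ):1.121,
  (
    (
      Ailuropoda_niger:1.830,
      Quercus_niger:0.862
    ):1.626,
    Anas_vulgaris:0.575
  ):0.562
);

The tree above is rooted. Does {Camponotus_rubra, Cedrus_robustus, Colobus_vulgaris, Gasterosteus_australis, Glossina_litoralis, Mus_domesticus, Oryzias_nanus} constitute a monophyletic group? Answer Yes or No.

The MRCA of the listed taxa subtends ((Danio_litoralis,((Oryzias_nanus,Gasterosteus_australis),Mus_domesticus)),((Glossina_litoralis,(Camponotus_rubra,Colobus_vulgaris)),Cedrus_robustus)).
That clade also contains Danio_litoralis, which is not in the proposed group, so the group is not monophyletic.

No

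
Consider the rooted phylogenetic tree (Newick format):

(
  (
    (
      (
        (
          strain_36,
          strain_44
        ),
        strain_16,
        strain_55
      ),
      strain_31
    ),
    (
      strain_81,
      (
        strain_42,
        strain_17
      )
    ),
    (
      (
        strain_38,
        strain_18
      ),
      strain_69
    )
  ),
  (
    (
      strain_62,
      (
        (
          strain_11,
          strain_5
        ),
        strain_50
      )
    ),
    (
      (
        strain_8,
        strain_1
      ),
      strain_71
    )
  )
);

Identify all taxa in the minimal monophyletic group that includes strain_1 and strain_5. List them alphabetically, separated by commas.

strain_1, strain_11, strain_5, strain_50, strain_62, strain_71, strain_8

Tracing strain_1: it sits inside (strain_8,strain_1).
Tracing strain_5: it sits inside (strain_11,strain_5).
The smallest clade enclosing both is ((strain_62,((strain_11,strain_5),strain_50)),((strain_8,strain_1),strain_71)); the answer is its 7 terminal taxa in alphabetical order.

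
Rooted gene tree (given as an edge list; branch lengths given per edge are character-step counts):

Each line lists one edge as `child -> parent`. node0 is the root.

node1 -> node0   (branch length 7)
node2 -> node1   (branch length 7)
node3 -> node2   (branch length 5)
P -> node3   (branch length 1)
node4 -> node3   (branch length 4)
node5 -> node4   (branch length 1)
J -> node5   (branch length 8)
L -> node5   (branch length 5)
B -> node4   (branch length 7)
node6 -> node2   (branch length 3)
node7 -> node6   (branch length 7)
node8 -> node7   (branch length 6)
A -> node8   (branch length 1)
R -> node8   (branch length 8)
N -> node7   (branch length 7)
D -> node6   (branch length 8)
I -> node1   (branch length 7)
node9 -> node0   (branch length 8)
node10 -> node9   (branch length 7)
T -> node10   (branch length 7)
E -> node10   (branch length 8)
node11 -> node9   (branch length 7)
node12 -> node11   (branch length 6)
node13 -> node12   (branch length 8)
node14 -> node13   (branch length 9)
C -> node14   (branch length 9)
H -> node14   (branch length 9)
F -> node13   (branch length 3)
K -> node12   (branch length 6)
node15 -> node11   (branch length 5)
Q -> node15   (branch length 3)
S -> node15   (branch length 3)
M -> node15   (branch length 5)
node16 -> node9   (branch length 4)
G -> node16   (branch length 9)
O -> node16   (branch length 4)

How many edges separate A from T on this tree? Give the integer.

The MRCA of A and T is the root of the tree.
From A up to that node: 6 branches. From T up to the same node: 3 branches. Total: 6 + 3 = 9.

9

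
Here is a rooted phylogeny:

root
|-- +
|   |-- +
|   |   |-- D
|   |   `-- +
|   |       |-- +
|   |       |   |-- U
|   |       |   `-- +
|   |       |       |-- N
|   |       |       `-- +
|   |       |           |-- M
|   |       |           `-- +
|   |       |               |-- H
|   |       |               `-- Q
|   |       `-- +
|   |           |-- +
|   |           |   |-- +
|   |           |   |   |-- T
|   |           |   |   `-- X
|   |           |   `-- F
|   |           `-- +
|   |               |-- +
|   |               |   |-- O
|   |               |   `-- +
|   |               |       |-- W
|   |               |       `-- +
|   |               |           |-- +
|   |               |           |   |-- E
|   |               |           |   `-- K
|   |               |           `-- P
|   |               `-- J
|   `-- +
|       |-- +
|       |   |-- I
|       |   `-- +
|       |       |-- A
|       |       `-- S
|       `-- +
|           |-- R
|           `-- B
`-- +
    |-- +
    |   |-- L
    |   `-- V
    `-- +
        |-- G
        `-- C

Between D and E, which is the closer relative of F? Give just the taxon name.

E

The MRCA of F and E subtends (((T,X),F),((O,(W,((E,K),P))),J)) (9 taxa).
The MRCA of F and D subtends (D,((U,(N,(M,(H,Q)))),(((T,X),F),((O,(W,((E,K),P))),J)))) (15 taxa).
The first is nested inside the second, so F shares a more recent common ancestor with E.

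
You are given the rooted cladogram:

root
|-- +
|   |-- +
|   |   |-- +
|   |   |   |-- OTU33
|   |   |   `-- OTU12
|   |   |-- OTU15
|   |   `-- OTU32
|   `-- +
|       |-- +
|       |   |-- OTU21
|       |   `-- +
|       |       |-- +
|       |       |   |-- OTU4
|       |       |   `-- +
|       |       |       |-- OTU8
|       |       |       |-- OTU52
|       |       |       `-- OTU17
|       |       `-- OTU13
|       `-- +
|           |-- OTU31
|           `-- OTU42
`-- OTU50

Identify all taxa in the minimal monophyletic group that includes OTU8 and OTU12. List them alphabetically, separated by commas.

OTU12, OTU13, OTU15, OTU17, OTU21, OTU31, OTU32, OTU33, OTU4, OTU42, OTU52, OTU8

Tracing OTU8: it sits inside (OTU8,OTU52,OTU17).
Tracing OTU12: it sits inside (OTU33,OTU12).
The smallest clade enclosing both is (((OTU33,OTU12),OTU15,OTU32),((OTU21,((OTU4,(OTU8,OTU52,OTU17)),OTU13)),(OTU31,OTU42))); the answer is its 12 terminal taxa in alphabetical order.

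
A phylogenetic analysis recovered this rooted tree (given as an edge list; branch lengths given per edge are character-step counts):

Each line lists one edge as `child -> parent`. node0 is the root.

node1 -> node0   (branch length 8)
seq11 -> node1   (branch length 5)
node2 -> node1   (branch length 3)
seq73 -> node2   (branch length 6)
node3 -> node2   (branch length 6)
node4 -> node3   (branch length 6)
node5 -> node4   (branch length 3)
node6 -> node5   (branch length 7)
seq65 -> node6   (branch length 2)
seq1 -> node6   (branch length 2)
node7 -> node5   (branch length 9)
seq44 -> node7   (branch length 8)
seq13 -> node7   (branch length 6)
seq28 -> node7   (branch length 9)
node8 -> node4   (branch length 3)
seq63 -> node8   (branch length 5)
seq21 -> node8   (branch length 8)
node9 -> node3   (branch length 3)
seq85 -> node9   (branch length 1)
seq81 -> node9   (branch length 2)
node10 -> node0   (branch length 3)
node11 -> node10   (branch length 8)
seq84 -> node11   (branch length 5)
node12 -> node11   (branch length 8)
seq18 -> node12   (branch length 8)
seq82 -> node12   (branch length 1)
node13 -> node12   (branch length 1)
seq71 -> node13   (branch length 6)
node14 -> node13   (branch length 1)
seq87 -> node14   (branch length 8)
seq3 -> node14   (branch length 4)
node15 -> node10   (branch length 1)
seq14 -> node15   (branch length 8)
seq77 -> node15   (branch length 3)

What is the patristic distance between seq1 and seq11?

32

The path runs seq1 → … → MRCA → … → seq11; the MRCA is the node subtending (seq11,(seq73,((((seq65,seq1),(seq44,seq13,seq28)),(seq63,seq21)),(seq85,seq81)))).
Branch lengths along that path: 2 + 7 + 3 + 6 + 6 + 3 + 5 = 32.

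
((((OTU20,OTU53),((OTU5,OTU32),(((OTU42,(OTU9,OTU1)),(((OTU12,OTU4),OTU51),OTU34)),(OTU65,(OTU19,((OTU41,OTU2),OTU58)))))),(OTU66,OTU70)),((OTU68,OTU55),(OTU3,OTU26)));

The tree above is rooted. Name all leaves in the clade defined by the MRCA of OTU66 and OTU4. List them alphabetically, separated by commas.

OTU1, OTU12, OTU19, OTU2, OTU20, OTU32, OTU34, OTU4, OTU41, OTU42, OTU5, OTU51, OTU53, OTU58, OTU65, OTU66, OTU70, OTU9

Tracing OTU66: it sits inside (OTU66,OTU70).
Tracing OTU4: it sits inside (OTU12,OTU4).
The smallest clade enclosing both is (((OTU20,OTU53),((OTU5,OTU32),(((OTU42,(OTU9,OTU1)),(((OTU12,OTU4),OTU51),OTU34)),(OTU65,(OTU19,((OTU41,OTU2),OTU58)))))),(OTU66,OTU70)); the answer is its 18 terminal taxa in alphabetical order.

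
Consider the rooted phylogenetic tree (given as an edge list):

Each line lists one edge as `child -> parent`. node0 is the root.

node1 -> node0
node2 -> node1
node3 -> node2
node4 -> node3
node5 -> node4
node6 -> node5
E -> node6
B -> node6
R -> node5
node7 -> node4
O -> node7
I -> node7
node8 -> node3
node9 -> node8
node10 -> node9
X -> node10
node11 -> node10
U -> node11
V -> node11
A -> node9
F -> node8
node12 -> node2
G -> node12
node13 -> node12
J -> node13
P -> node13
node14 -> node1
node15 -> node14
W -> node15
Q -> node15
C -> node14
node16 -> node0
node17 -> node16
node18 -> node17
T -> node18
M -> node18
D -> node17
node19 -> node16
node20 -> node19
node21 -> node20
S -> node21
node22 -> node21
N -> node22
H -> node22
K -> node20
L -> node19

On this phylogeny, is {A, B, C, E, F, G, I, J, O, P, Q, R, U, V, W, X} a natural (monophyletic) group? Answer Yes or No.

Yes

The most recent common ancestor of these taxa subtends ((((((E,B),R),(O,I)),(((X,(U,V)),A),F)),(G,(J,P))),((W,Q),C)).
That clade has exactly 16 tips — every listed taxon and nothing else — so the group is monophyletic.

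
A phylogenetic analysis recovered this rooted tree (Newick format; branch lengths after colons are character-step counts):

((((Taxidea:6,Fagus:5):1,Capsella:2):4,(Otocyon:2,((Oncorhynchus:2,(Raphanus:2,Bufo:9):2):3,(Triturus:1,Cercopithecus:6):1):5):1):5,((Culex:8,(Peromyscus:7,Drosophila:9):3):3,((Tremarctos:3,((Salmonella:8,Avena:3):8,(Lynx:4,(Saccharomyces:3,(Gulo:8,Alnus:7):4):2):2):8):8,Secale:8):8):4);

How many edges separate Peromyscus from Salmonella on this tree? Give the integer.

8

The MRCA of Peromyscus and Salmonella is the node subtending ((Culex,(Peromyscus,Drosophila)),((Tremarctos,((Salmonella,Avena),(Lynx,(Saccharomyces,(Gulo,Alnus))))),Secale)).
From Peromyscus up to that node: 3 branches. From Salmonella up to the same node: 5 branches. Total: 3 + 5 = 8.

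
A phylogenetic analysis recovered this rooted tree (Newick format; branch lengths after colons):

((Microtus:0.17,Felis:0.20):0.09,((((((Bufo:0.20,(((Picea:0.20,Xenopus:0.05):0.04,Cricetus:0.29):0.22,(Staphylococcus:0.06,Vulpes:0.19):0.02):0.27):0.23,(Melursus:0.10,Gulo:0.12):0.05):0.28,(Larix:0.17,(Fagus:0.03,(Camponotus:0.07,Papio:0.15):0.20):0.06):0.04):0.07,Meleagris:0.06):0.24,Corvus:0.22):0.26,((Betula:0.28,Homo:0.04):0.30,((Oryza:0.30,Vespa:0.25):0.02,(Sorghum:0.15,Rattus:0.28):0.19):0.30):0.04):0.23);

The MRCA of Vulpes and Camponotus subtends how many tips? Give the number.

12

The MRCA of Vulpes and Camponotus is the node subtending (((Bufo,(((Picea,Xenopus),Cricetus),(Staphylococcus,Vulpes))),(Melursus,Gulo)),(Larix,(Fagus,(Camponotus,Papio)))).
That clade contains 12 terminal taxa: Bufo, Camponotus, Cricetus, Fagus, Gulo, Larix, Melursus, Papio, Picea, Staphylococcus, Vulpes, Xenopus.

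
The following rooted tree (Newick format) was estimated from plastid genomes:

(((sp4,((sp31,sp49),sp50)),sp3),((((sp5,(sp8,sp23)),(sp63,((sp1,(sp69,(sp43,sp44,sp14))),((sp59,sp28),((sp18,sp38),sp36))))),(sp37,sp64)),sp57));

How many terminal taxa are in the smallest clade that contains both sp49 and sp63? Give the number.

22

The MRCA of sp49 and sp63 is the root, so the clade is the entire tree.
That clade contains 22 terminal taxa: sp1, sp14, sp18, sp23, sp28, sp3, sp31, sp36, sp37, sp38, sp4, sp43, sp44, sp49, sp5, sp50, sp57, sp59, sp63, sp64, sp69, sp8.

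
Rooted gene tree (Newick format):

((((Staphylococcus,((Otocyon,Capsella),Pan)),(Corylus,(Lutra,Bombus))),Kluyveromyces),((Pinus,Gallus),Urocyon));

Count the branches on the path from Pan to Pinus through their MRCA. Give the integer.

The MRCA of Pan and Pinus is the root of the tree.
From Pan up to that node: 5 branches. From Pinus up to the same node: 3 branches. Total: 5 + 3 = 8.

8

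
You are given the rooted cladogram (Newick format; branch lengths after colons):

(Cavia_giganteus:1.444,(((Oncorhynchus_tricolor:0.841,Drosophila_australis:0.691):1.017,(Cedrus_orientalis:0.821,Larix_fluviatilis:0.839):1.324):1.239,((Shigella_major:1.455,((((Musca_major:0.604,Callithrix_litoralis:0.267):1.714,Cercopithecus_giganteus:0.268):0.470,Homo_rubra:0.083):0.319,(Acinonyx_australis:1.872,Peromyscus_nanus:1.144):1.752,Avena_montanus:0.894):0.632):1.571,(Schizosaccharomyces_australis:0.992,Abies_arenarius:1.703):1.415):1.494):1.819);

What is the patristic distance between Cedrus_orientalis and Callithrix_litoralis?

The path runs Cedrus_orientalis → … → MRCA → … → Callithrix_litoralis; the MRCA is the node subtending (((Oncorhynchus_tricolor,Drosophila_australis),(Cedrus_orientalis,Larix_fluviatilis)),((Shigella_major,((((Musca_major,Callithrix_litoralis),Cercopithecus_giganteus),Homo_rubra),(Acinonyx_australis,Peromyscus_nanus),Avena_montanus)),(Schizosaccharomyces_australis,Abies_arenarius))).
Branch lengths along that path: 0.821 + 1.324 + 1.239 + 1.494 + 1.571 + 0.632 + 0.319 + 0.470 + 1.714 + 0.267 = 9.851.

9.851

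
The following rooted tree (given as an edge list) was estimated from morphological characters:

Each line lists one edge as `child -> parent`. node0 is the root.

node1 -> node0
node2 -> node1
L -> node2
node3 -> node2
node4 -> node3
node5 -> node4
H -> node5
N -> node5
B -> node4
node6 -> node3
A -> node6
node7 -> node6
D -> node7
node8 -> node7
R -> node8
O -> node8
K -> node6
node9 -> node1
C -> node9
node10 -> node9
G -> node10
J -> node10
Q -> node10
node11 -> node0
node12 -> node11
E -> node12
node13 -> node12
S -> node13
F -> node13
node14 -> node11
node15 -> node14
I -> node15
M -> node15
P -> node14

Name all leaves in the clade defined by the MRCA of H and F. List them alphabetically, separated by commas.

Tracing H: it sits inside (H,N).
Tracing F: it sits inside (S,F).
The smallest clade enclosing both is the whole tree (their MRCA is the root), so the answer is all 19 tips in alphabetical order.

A, B, C, D, E, F, G, H, I, J, K, L, M, N, O, P, Q, R, S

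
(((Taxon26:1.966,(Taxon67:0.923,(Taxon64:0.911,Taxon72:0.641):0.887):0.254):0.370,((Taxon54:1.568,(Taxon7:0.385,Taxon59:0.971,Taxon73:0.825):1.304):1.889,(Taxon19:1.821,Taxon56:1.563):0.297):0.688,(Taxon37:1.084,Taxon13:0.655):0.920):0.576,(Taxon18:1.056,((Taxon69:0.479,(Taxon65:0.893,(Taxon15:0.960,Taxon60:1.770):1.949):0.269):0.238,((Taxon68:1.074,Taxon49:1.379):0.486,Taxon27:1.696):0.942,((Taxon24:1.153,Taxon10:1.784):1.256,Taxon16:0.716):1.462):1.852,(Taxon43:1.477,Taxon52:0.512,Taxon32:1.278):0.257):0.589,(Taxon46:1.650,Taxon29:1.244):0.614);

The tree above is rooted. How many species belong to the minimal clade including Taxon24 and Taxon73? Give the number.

28

The MRCA of Taxon24 and Taxon73 is the root, so the clade is the entire tree.
That clade contains 28 terminal taxa: Taxon10, Taxon13, Taxon15, Taxon16, Taxon18, Taxon19, Taxon24, Taxon26, Taxon27, Taxon29, Taxon32, Taxon37, Taxon43, Taxon46, Taxon49, Taxon52, Taxon54, Taxon56, Taxon59, Taxon60, Taxon64, Taxon65, Taxon67, Taxon68, Taxon69, Taxon7, Taxon72, Taxon73.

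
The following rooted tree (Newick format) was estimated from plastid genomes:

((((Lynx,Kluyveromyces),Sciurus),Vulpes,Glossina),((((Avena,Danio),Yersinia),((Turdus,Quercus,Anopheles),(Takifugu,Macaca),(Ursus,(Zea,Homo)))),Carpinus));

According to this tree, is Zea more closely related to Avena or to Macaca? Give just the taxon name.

Macaca

The MRCA of Zea and Macaca subtends ((Turdus,Quercus,Anopheles),(Takifugu,Macaca),(Ursus,(Zea,Homo))) (8 taxa).
The MRCA of Zea and Avena subtends (((Avena,Danio),Yersinia),((Turdus,Quercus,Anopheles),(Takifugu,Macaca),(Ursus,(Zea,Homo)))) (11 taxa).
The first is nested inside the second, so Zea shares a more recent common ancestor with Macaca.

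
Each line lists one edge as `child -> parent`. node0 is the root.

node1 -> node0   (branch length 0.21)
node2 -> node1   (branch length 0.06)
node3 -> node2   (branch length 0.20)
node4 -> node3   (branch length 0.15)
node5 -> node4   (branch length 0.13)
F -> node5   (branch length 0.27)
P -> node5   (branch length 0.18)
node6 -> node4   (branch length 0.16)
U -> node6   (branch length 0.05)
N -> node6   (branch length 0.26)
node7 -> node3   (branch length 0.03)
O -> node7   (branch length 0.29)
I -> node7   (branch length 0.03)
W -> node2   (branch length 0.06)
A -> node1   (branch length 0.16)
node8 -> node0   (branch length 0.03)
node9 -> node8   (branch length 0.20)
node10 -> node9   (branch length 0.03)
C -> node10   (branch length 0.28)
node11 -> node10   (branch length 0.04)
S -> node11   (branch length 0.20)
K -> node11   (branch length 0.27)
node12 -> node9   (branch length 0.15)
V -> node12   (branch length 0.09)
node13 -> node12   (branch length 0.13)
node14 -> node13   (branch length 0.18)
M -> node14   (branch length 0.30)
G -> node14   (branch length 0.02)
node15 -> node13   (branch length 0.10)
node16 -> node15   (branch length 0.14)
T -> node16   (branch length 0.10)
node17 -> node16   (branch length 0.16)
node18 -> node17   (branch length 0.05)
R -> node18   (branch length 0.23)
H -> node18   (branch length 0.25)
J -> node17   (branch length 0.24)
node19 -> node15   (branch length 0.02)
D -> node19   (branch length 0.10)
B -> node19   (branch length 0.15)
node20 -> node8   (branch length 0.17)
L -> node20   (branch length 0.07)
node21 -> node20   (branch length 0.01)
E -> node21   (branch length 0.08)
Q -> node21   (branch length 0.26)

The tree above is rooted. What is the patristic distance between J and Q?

1.56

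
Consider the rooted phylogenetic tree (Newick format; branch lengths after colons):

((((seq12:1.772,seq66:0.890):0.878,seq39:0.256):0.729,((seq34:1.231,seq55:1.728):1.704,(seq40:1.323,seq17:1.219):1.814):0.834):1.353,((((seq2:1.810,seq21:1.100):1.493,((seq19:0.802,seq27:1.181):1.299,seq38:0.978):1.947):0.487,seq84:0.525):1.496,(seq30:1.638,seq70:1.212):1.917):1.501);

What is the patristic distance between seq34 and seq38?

11.531

The path runs seq34 → … → MRCA → … → seq38; the MRCA is the root of the tree.
Branch lengths along that path: 1.231 + 1.704 + 0.834 + 1.353 + 1.501 + 1.496 + 0.487 + 1.947 + 0.978 = 11.531.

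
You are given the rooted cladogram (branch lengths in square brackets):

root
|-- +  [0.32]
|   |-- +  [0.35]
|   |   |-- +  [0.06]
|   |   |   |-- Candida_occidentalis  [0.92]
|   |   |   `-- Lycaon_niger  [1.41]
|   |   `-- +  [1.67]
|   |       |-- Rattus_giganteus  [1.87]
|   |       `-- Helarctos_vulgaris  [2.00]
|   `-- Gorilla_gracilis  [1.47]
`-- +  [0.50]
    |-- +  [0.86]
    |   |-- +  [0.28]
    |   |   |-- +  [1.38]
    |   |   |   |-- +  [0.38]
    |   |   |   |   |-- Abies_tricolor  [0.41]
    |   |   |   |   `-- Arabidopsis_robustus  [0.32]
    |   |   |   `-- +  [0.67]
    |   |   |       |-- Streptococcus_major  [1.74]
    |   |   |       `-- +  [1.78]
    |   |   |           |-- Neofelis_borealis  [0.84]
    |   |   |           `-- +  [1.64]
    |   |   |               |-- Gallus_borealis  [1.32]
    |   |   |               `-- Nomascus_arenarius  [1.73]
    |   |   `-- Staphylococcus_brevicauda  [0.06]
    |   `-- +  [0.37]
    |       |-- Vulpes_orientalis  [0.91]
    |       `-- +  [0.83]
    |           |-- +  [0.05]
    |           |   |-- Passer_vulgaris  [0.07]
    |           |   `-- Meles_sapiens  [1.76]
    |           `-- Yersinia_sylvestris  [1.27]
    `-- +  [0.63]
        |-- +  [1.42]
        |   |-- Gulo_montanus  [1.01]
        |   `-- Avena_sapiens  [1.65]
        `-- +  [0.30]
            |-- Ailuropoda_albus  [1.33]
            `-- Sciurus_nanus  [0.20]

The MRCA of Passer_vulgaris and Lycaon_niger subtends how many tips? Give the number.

The MRCA of Passer_vulgaris and Lycaon_niger is the root, so the clade is the entire tree.
That clade contains 20 terminal taxa: Abies_tricolor, Ailuropoda_albus, Arabidopsis_robustus, Avena_sapiens, Candida_occidentalis, Gallus_borealis, Gorilla_gracilis, Gulo_montanus, Helarctos_vulgaris, Lycaon_niger, Meles_sapiens, Neofelis_borealis, Nomascus_arenarius, Passer_vulgaris, Rattus_giganteus, Sciurus_nanus, Staphylococcus_brevicauda, Streptococcus_major, Vulpes_orientalis, Yersinia_sylvestris.

20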